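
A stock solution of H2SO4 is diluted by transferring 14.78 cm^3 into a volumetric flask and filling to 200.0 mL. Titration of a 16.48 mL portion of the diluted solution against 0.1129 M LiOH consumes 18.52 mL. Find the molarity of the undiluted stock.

0.858 M

n(LiOH) = 0.1129 x 0.01852 = 0.002091 mol.
n(H2SO4) in the aliquot = 0.002091 x 1/2 = 0.001045 mol.
[diluted H2SO4] = 0.001045 / 0.01648 = 0.06344 M.
Dilution factor = 200.0/14.78 = 13.53, so [stock] = 0.06344 x 13.53 = 0.858 M.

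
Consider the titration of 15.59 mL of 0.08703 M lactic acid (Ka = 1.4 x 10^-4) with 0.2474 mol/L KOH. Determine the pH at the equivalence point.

n(HC3H5O3) = 0.08703 x 0.01559 = 0.001357 mol; V(KOH) at equivalence = 0.001357/0.2474 = 0.005484 L.
At equivalence all the acid is converted to C3H5O3-; total volume = 0.01559 + 0.005484 = 0.02107 L, so [C3H5O3-] = 0.001357/0.02107 = 0.06438 M.
Kb = Kw/Ka = 1.0e-14 / 1.4 x 10^-4 = 7.14e-11.
[OH^-] = sqrt(Kb x [C3H5O3-]) = sqrt(7.14e-11 x 0.06438) = 2.14e-6 M.
pOH = 5.67, so pH = 14.00 - 5.67 = 8.33.

8.33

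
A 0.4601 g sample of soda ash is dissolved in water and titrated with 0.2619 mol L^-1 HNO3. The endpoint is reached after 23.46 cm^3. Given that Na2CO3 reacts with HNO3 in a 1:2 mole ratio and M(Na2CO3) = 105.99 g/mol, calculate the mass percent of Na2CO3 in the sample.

n(HNO3) = 0.2619 x 0.02346 = 0.006144 mol.
n(Na2CO3) = 0.006144 / 2 = 0.003072 mol.
mass of Na2CO3 = 0.003072 x 105.99 = 0.3256 g.
% purity = 0.3256 / 0.4601 x 100 = 70.8%.

70.8%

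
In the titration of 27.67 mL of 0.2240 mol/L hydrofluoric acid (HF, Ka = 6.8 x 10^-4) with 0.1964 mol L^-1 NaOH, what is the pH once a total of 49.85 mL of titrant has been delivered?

n(acid) = 0.2240 x 0.02767 = 0.006198 mol; n(NaOH) added = 0.1964 x 0.04985 = 0.009791 mol.
Base is in excess by 0.009791 - 0.006198 = 0.003592 mol in a total volume of 0.07752 L.
[OH^-] = 0.003592/0.07752 = 0.04634 M, so pOH = 1.33 and pH = 14.00 - 1.33 = 12.67.

12.67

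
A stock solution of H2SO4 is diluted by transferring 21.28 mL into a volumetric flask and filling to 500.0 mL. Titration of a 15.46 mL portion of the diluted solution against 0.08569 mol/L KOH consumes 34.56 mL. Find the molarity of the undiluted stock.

2.25 M

n(KOH) = 0.08569 x 0.03456 = 0.002961 mol.
n(H2SO4) in the aliquot = 0.002961 x 1/2 = 0.001481 mol.
[diluted H2SO4] = 0.001481 / 0.01546 = 0.09578 M.
Dilution factor = 500.0/21.28 = 23.50, so [stock] = 0.09578 x 23.50 = 2.25 M.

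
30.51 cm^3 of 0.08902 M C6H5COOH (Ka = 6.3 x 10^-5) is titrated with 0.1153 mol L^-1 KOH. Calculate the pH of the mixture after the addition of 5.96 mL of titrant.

3.73

Initial n(C6H5COOH) = 0.08902 x 0.03051 = 0.002716 mol.
n(KOH) added = 0.1153 x 0.005960 = 0.0006872 mol, converting that many moles of C6H5COOH to C6H5COO-.
Remaining n(C6H5COOH) = 0.002029 mol; n(C6H5COO-) = 0.0006872 mol.
By Henderson-Hasselbalch, pH = pKa + log([A^-]/[HA]) = 4.20 + log(0.0006872/0.002029) = 4.20 + (-0.47) = 3.73.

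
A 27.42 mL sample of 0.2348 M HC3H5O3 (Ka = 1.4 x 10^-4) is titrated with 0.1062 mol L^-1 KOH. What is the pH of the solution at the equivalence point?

n(HC3H5O3) = 0.2348 x 0.02742 = 0.006438 mol; V(KOH) at equivalence = 0.006438/0.1062 = 0.06062 L.
At equivalence all the acid is converted to C3H5O3-; total volume = 0.02742 + 0.06062 = 0.08804 L, so [C3H5O3-] = 0.006438/0.08804 = 0.07313 M.
Kb = Kw/Ka = 1.0e-14 / 1.4 x 10^-4 = 7.14e-11.
[OH^-] = sqrt(Kb x [C3H5O3-]) = sqrt(7.14e-11 x 0.07313) = 2.29e-6 M.
pOH = 5.64, so pH = 14.00 - 5.64 = 8.36.

8.36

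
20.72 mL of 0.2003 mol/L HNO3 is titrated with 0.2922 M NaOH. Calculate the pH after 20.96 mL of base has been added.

n(acid) = 0.2003 x 0.02072 = 0.004150 mol; n(NaOH) added = 0.2922 x 0.02096 = 0.006125 mol.
Base is in excess by 0.006125 - 0.004150 = 0.001974 mol in a total volume of 0.04168 L.
[OH^-] = 0.001974/0.04168 = 0.04737 M, so pOH = 1.32 and pH = 14.00 - 1.32 = 12.68.

12.68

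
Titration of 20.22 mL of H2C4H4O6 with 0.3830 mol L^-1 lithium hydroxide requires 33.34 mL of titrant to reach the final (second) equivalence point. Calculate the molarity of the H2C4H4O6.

n(LiOH) = 0.3830 x 0.03334 = 0.01277 mol.
At the final (second) equivalence point, 2 mol OH^- react per mol H2C4H4O6, so n(H2C4H4O6) = 0.01277 / 2 = 0.006385 mol.
[H2C4H4O6] = 0.006385 / 0.02022 L = 0.316 M.

0.316 M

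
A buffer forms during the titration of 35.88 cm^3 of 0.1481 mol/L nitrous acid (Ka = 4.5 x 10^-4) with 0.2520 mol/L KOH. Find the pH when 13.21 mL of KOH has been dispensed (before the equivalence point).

3.57

Initial n(HNO2) = 0.1481 x 0.03588 = 0.005314 mol.
n(KOH) added = 0.2520 x 0.01321 = 0.003329 mol, converting that many moles of HNO2 to NO2-.
Remaining n(HNO2) = 0.001985 mol; n(NO2-) = 0.003329 mol.
By Henderson-Hasselbalch, pH = pKa + log([A^-]/[HA]) = 3.35 + log(0.003329/0.001985) = 3.35 + (+0.22) = 3.57.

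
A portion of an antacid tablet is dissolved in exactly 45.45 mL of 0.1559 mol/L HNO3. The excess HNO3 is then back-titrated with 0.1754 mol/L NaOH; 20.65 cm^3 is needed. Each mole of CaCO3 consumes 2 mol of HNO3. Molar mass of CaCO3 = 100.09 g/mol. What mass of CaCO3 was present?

0.173 g

Total n(HNO3) added = 0.1559 x 0.04545 = 0.007086 mol.
n(NaOH) used = 0.1754 x 0.02065 = 0.003622 mol, which equals the excess n(HNO3).
So n(HNO3) consumed by the sample = 0.007086 - 0.003622 = 0.003464 mol.
n(CaCO3) = 0.003464 / 2 = 0.001732 mol.
mass = 0.001732 mol x 100.09 g/mol = 0.173 g.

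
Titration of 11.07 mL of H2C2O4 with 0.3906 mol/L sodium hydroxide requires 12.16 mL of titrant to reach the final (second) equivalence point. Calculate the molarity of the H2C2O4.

0.215 M

n(NaOH) = 0.3906 x 0.01216 = 0.004750 mol.
At the final (second) equivalence point, 2 mol OH^- react per mol H2C2O4, so n(H2C2O4) = 0.004750 / 2 = 0.002375 mol.
[H2C2O4] = 0.002375 / 0.01107 L = 0.215 M.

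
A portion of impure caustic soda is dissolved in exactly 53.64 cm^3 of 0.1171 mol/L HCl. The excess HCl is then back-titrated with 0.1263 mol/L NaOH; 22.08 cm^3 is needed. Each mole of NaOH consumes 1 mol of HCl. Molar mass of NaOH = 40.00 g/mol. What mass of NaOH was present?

0.140 g

Total n(HCl) added = 0.1171 x 0.05364 = 0.006281 mol.
n(NaOH) used = 0.1263 x 0.02208 = 0.002789 mol, which equals the excess n(HCl).
So n(HCl) consumed by the sample = 0.006281 - 0.002789 = 0.003493 mol.
n(NaOH) = 0.003493 / 1 = 0.003493 mol.
mass = 0.003493 mol x 40.00 g/mol = 0.140 g.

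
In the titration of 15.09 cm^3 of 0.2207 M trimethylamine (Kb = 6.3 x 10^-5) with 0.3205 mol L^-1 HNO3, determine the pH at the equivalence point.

n((CH3)3N) = 0.2207 x 0.01509 = 0.003330 mol; V(HNO3) at equivalence = 0.003330/0.3205 = 0.01039 L.
At equivalence the base is fully converted to (CH3)3NH+; total volume = 0.02548 L, so [(CH3)3NH+] = 0.003330/0.02548 = 0.1307 M.
Ka((CH3)3NH+) = Kw/Kb = 1.0e-14 / 6.3 x 10^-5 = 1.59e-10.
[H^+] = sqrt(Ka x [(CH3)3NH+]) = sqrt(1.59e-10 x 0.1307) = 4.55e-6 M.
pH = -log(4.55e-6) = 5.34.

5.34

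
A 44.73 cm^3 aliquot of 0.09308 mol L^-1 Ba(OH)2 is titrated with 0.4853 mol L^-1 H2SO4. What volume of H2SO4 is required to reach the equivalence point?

n(Ba(OH)2) = 0.09308 mol/L x 0.04473 L = 0.004163 mol.
At equivalence n(H2SO4) = n(Ba(OH)2) = 0.004163 mol.
V(H2SO4) = 0.004163 / 0.4853 = 0.008579 L = 8.58 mL.

8.58 mL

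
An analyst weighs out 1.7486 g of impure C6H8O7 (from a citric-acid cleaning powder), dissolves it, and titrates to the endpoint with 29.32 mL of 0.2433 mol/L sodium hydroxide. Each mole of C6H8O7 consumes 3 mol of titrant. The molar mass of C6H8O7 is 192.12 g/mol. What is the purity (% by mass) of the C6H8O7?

n(NaOH) = 0.2433 x 0.02932 = 0.007134 mol.
n(C6H8O7) = 0.007134 / 3 = 0.002378 mol.
mass of C6H8O7 = 0.002378 x 192.12 = 0.4568 g.
% purity = 0.4568 / 1.7486 x 100 = 26.1%.

26.1%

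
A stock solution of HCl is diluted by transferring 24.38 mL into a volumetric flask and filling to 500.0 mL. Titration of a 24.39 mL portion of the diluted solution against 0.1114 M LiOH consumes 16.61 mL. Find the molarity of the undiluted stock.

1.56 M

n(LiOH) = 0.1114 x 0.01661 = 0.001850 mol.
n(HCl) in the aliquot = 0.001850 mol.
[diluted HCl] = 0.001850 / 0.02439 = 0.07587 M.
Dilution factor = 500.0/24.38 = 20.51, so [stock] = 0.07587 x 20.51 = 1.56 M.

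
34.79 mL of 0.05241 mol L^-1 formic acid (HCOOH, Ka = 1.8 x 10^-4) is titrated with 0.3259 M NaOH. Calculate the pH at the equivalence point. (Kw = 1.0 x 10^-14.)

n(HCOOH) = 0.05241 x 0.03479 = 0.001823 mol; V(NaOH) at equivalence = 0.001823/0.3259 = 0.005595 L.
At equivalence all the acid is converted to HCOO-; total volume = 0.03479 + 0.005595 = 0.04038 L, so [HCOO-] = 0.001823/0.04038 = 0.04515 M.
Kb = Kw/Ka = 1.0e-14 / 1.8 x 10^-4 = 5.56e-11.
[OH^-] = sqrt(Kb x [HCOO-]) = sqrt(5.56e-11 x 0.04515) = 1.58e-6 M.
pOH = 5.80, so pH = 14.00 - 5.80 = 8.20.

8.20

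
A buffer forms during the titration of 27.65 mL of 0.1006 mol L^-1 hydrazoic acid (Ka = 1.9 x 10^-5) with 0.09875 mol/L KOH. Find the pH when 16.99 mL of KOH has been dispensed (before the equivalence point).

Initial n(HN3) = 0.1006 x 0.02765 = 0.002782 mol.
n(KOH) added = 0.09875 x 0.01699 = 0.001678 mol, converting that many moles of HN3 to N3-.
Remaining n(HN3) = 0.001104 mol; n(N3-) = 0.001678 mol.
By Henderson-Hasselbalch, pH = pKa + log([A^-]/[HA]) = 4.72 + log(0.001678/0.001104) = 4.72 + (+0.18) = 4.90.

4.90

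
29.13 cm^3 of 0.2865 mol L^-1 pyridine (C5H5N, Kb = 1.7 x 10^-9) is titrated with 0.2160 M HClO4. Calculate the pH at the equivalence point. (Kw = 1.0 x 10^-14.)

n(C5H5N) = 0.2865 x 0.02913 = 0.008346 mol; V(HClO4) at equivalence = 0.008346/0.2160 = 0.03864 L.
At equivalence the base is fully converted to C5H5NH+; total volume = 0.06777 L, so [C5H5NH+] = 0.008346/0.06777 = 0.1232 M.
Ka(C5H5NH+) = Kw/Kb = 1.0e-14 / 1.7 x 10^-9 = 5.88e-6.
[H^+] = sqrt(Ka x [C5H5NH+]) = sqrt(5.88e-6 x 0.1232) = 0.000851 M.
pH = -log(0.000851) = 3.07.

3.07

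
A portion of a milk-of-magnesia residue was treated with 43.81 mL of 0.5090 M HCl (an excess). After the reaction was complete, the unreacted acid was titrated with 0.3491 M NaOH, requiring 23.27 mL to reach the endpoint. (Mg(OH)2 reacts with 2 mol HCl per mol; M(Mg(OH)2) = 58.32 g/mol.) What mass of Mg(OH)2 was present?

Total n(HCl) added = 0.5090 x 0.04381 = 0.02230 mol.
n(NaOH) used = 0.3491 x 0.02327 = 0.008124 mol, which equals the excess n(HCl).
So n(HCl) consumed by the sample = 0.02230 - 0.008124 = 0.01418 mol.
n(Mg(OH)2) = 0.01418 / 2 = 0.007088 mol.
mass = 0.007088 mol x 58.32 g/mol = 0.413 g.

0.413 g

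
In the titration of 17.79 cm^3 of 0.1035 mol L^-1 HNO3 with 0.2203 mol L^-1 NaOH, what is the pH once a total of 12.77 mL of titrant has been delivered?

12.50

n(acid) = 0.1035 x 0.01779 = 0.001841 mol; n(NaOH) added = 0.2203 x 0.01277 = 0.002813 mol.
Base is in excess by 0.002813 - 0.001841 = 0.0009720 mol in a total volume of 0.03056 L.
[OH^-] = 0.0009720/0.03056 = 0.03181 M, so pOH = 1.50 and pH = 14.00 - 1.50 = 12.50.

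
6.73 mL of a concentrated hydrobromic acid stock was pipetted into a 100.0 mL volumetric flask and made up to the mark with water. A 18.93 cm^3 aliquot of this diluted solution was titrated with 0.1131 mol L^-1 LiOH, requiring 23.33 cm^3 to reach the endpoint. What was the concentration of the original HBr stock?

n(LiOH) = 0.1131 x 0.02333 = 0.002639 mol.
n(HBr) in the aliquot = 0.002639 mol.
[diluted HBr] = 0.002639 / 0.01893 = 0.1394 M.
Dilution factor = 100.0/6.730 = 14.86, so [stock] = 0.1394 x 14.86 = 2.07 M.

2.07 M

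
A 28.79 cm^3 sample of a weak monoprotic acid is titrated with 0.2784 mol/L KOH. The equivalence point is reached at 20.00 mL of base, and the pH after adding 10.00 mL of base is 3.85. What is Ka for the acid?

1.4 x 10^-4

10.00 mL is half of the equivalence volume, so this is the half-equivalence point where [HA] = [A^-].
At half-equivalence pH = pKa, so pKa = 3.85.
Ka = 10^(-3.85) = 1.4 x 10^-4.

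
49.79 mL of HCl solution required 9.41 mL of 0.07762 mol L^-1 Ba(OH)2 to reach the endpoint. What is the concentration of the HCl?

0.0293 M

n(Ba(OH)2) delivered = 0.07762 x 0.009410 = 0.0007304 mol.
The reaction is 2 HCl + 1 Ba(OH)2, so n(HCl) = 0.0007304 x 2/1 = 0.001461 mol.
[HCl] = 0.001461 mol / 0.04979 L = 0.0293 M.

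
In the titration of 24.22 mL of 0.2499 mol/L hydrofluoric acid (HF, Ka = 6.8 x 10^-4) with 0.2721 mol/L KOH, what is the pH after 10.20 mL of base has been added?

3.10

Initial n(HF) = 0.2499 x 0.02422 = 0.006053 mol.
n(KOH) added = 0.2721 x 0.01020 = 0.002775 mol, converting that many moles of HF to F-.
Remaining n(HF) = 0.003277 mol; n(F-) = 0.002775 mol.
By Henderson-Hasselbalch, pH = pKa + log([A^-]/[HA]) = 3.17 + log(0.002775/0.003277) = 3.17 + (-0.07) = 3.10.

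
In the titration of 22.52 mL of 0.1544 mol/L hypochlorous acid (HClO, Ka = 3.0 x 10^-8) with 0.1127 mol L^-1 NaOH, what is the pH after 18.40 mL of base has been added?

7.69

Initial n(HClO) = 0.1544 x 0.02252 = 0.003477 mol.
n(NaOH) added = 0.1127 x 0.01840 = 0.002074 mol, converting that many moles of HClO to ClO-.
Remaining n(HClO) = 0.001403 mol; n(ClO-) = 0.002074 mol.
By Henderson-Hasselbalch, pH = pKa + log([A^-]/[HA]) = 7.52 + log(0.002074/0.001403) = 7.52 + (+0.17) = 7.69.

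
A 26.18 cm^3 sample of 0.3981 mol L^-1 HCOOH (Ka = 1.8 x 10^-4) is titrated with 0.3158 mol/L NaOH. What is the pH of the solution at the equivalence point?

n(HCOOH) = 0.3981 x 0.02618 = 0.01042 mol; V(NaOH) at equivalence = 0.01042/0.3158 = 0.03300 L.
At equivalence all the acid is converted to HCOO-; total volume = 0.02618 + 0.03300 = 0.05918 L, so [HCOO-] = 0.01042/0.05918 = 0.1761 M.
Kb = Kw/Ka = 1.0e-14 / 1.8 x 10^-4 = 5.56e-11.
[OH^-] = sqrt(Kb x [HCOO-]) = sqrt(5.56e-11 x 0.1761) = 3.13e-6 M.
pOH = 5.50, so pH = 14.00 - 5.50 = 8.50.

8.50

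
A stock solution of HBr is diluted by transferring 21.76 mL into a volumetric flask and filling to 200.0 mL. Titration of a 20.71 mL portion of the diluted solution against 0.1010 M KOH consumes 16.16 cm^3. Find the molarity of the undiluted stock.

0.724 M

n(KOH) = 0.1010 x 0.01616 = 0.001632 mol.
n(HBr) in the aliquot = 0.001632 mol.
[diluted HBr] = 0.001632 / 0.02071 = 0.07881 M.
Dilution factor = 200.0/21.76 = 9.191, so [stock] = 0.07881 x 9.191 = 0.724 M.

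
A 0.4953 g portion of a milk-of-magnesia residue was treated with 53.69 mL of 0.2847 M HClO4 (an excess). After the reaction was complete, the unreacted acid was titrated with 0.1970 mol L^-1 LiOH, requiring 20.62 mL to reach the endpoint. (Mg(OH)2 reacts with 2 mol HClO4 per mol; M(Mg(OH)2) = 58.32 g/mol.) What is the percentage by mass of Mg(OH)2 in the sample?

Total n(HClO4) added = 0.2847 x 0.05369 = 0.01529 mol.
n(LiOH) used = 0.1970 x 0.02062 = 0.004062 mol, which equals the excess n(HClO4).
So n(HClO4) consumed by the sample = 0.01529 - 0.004062 = 0.01122 mol.
n(Mg(OH)2) = 0.01122 / 2 = 0.005612 mol.
mass Mg(OH)2 = 0.005612 x 58.32 = 0.3273 g, so %Mg(OH)2 = 0.3273/0.4953 x 100 = 66.1%.

66.1%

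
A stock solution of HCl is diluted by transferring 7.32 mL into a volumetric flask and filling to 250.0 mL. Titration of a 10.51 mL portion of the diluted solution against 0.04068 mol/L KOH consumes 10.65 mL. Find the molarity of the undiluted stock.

1.41 M

n(KOH) = 0.04068 x 0.01065 = 0.0004332 mol.
n(HCl) in the aliquot = 0.0004332 mol.
[diluted HCl] = 0.0004332 / 0.01051 = 0.04122 M.
Dilution factor = 250.0/7.320 = 34.15, so [stock] = 0.04122 x 34.15 = 1.41 M.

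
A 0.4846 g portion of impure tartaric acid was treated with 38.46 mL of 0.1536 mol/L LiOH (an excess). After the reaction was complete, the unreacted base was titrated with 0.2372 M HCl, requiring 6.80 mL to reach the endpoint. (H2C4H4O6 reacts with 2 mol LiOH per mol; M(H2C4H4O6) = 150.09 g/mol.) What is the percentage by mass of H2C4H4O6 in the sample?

Total n(LiOH) added = 0.1536 x 0.03846 = 0.005907 mol.
n(HCl) used = 0.2372 x 0.006800 = 0.001613 mol, which equals the excess n(LiOH).
So n(LiOH) consumed by the sample = 0.005907 - 0.001613 = 0.004294 mol.
n(H2C4H4O6) = 0.004294 / 2 = 0.002147 mol.
mass H2C4H4O6 = 0.002147 x 150.09 = 0.3223 g, so %H2C4H4O6 = 0.3223/0.4846 x 100 = 66.5%.

66.5%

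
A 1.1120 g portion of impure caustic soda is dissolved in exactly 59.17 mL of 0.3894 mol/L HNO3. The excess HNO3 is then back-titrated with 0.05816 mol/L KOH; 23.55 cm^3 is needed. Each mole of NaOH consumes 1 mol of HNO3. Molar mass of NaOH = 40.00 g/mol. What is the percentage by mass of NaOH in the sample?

78.0%

Total n(HNO3) added = 0.3894 x 0.05917 = 0.02304 mol.
n(KOH) used = 0.05816 x 0.02355 = 0.001370 mol, which equals the excess n(HNO3).
So n(HNO3) consumed by the sample = 0.02304 - 0.001370 = 0.02167 mol.
n(NaOH) = 0.02167 / 1 = 0.02167 mol.
mass NaOH = 0.02167 x 40.00 = 0.8668 g, so %NaOH = 0.8668/1.1120 x 100 = 78.0%.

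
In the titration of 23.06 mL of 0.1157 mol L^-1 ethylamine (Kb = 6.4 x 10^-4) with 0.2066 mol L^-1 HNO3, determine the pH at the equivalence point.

5.97

n(C2H5NH2) = 0.1157 x 0.02306 = 0.002668 mol; V(HNO3) at equivalence = 0.002668/0.2066 = 0.01291 L.
At equivalence the base is fully converted to C2H5NH3+; total volume = 0.03597 L, so [C2H5NH3+] = 0.002668/0.03597 = 0.07417 M.
Ka(C2H5NH3+) = Kw/Kb = 1.0e-14 / 6.4 x 10^-4 = 1.56e-11.
[H^+] = sqrt(Ka x [C2H5NH3+]) = sqrt(1.56e-11 x 0.07417) = 1.08e-6 M.
pH = -log(1.08e-6) = 5.97.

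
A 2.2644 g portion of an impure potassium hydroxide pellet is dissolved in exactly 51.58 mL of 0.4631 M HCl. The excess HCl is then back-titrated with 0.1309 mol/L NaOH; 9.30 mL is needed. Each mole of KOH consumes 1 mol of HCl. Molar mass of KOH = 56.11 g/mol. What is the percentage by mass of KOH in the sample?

Total n(HCl) added = 0.4631 x 0.05158 = 0.02389 mol.
n(NaOH) used = 0.1309 x 0.009300 = 0.001217 mol, which equals the excess n(HCl).
So n(HCl) consumed by the sample = 0.02389 - 0.001217 = 0.02267 mol.
n(KOH) = 0.02267 / 1 = 0.02267 mol.
mass KOH = 0.02267 x 56.11 = 1.272 g, so %KOH = 1.272/2.2644 x 100 = 56.2%.

56.2%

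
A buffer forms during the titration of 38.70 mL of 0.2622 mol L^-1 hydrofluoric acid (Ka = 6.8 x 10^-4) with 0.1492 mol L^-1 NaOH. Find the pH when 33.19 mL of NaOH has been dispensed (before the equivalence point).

Initial n(HF) = 0.2622 x 0.03870 = 0.01015 mol.
n(NaOH) added = 0.1492 x 0.03319 = 0.004952 mol, converting that many moles of HF to F-.
Remaining n(HF) = 0.005195 mol; n(F-) = 0.004952 mol.
By Henderson-Hasselbalch, pH = pKa + log([A^-]/[HA]) = 3.17 + log(0.004952/0.005195) = 3.17 + (-0.02) = 3.15.

3.15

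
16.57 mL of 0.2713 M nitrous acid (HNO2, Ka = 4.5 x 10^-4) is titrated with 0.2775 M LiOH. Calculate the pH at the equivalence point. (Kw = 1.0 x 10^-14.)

n(HNO2) = 0.2713 x 0.01657 = 0.004495 mol; V(LiOH) at equivalence = 0.004495/0.2775 = 0.01620 L.
At equivalence all the acid is converted to NO2-; total volume = 0.01657 + 0.01620 = 0.03277 L, so [NO2-] = 0.004495/0.03277 = 0.1372 M.
Kb = Kw/Ka = 1.0e-14 / 4.5 x 10^-4 = 2.22e-11.
[OH^-] = sqrt(Kb x [NO2-]) = sqrt(2.22e-11 x 0.1372) = 1.75e-6 M.
pOH = 5.76, so pH = 14.00 - 5.76 = 8.24.

8.24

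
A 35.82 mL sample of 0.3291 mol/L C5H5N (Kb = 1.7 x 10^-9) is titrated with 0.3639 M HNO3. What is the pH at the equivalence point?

n(C5H5N) = 0.3291 x 0.03582 = 0.01179 mol; V(HNO3) at equivalence = 0.01179/0.3639 = 0.03239 L.
At equivalence the base is fully converted to C5H5NH+; total volume = 0.06821 L, so [C5H5NH+] = 0.01179/0.06821 = 0.1728 M.
Ka(C5H5NH+) = Kw/Kb = 1.0e-14 / 1.7 x 10^-9 = 5.88e-6.
[H^+] = sqrt(Ka x [C5H5NH+]) = sqrt(5.88e-6 x 0.1728) = 0.00101 M.
pH = -log(0.00101) = 3.00.

3.00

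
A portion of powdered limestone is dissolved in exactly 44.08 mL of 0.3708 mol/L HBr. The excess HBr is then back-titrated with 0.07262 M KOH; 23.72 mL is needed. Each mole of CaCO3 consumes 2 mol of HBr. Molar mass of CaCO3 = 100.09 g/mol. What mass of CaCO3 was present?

0.732 g

Total n(HBr) added = 0.3708 x 0.04408 = 0.01634 mol.
n(KOH) used = 0.07262 x 0.02372 = 0.001723 mol, which equals the excess n(HBr).
So n(HBr) consumed by the sample = 0.01634 - 0.001723 = 0.01462 mol.
n(CaCO3) = 0.01462 / 2 = 0.007311 mol.
mass = 0.007311 mol x 100.09 g/mol = 0.732 g.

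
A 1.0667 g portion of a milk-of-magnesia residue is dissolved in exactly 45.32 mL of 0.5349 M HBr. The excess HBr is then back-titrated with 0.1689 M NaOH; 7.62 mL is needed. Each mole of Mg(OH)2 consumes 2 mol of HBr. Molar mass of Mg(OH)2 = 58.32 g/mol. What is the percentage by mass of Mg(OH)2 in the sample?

62.8%

Total n(HBr) added = 0.5349 x 0.04532 = 0.02424 mol.
n(NaOH) used = 0.1689 x 0.007620 = 0.001287 mol, which equals the excess n(HBr).
So n(HBr) consumed by the sample = 0.02424 - 0.001287 = 0.02295 mol.
n(Mg(OH)2) = 0.02295 / 2 = 0.01148 mol.
mass Mg(OH)2 = 0.01148 x 58.32 = 0.6694 g, so %Mg(OH)2 = 0.6694/1.0667 x 100 = 62.8%.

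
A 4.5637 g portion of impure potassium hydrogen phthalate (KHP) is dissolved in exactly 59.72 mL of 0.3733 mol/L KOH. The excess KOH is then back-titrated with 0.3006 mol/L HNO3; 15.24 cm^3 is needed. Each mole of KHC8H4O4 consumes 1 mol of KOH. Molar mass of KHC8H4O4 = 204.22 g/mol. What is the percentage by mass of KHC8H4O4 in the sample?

79.3%

Total n(KOH) added = 0.3733 x 0.05972 = 0.02229 mol.
n(HNO3) used = 0.3006 x 0.01524 = 0.004581 mol, which equals the excess n(KOH).
So n(KOH) consumed by the sample = 0.02229 - 0.004581 = 0.01771 mol.
n(KHC8H4O4) = 0.01771 / 1 = 0.01771 mol.
mass KHC8H4O4 = 0.01771 x 204.22 = 3.617 g, so %KHC8H4O4 = 3.617/4.5637 x 100 = 79.3%.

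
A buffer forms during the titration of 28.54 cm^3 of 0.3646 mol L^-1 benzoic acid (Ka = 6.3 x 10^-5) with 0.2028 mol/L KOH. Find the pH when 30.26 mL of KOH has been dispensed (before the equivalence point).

4.36

Initial n(C6H5COOH) = 0.3646 x 0.02854 = 0.01041 mol.
n(KOH) added = 0.2028 x 0.03026 = 0.006137 mol, converting that many moles of C6H5COOH to C6H5COO-.
Remaining n(C6H5COOH) = 0.004269 mol; n(C6H5COO-) = 0.006137 mol.
By Henderson-Hasselbalch, pH = pKa + log([A^-]/[HA]) = 4.20 + log(0.006137/0.004269) = 4.20 + (+0.16) = 4.36.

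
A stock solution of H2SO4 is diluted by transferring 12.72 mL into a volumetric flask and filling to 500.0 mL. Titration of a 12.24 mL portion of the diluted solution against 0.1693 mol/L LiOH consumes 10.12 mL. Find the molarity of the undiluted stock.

n(LiOH) = 0.1693 x 0.01012 = 0.001713 mol.
n(H2SO4) in the aliquot = 0.001713 x 1/2 = 0.0008567 mol.
[diluted H2SO4] = 0.0008567 / 0.01224 = 0.06999 M.
Dilution factor = 500.0/12.72 = 39.31, so [stock] = 0.06999 x 39.31 = 2.75 M.

2.75 M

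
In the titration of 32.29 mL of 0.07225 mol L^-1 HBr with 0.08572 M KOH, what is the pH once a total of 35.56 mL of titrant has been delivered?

n(acid) = 0.07225 x 0.03229 = 0.002333 mol; n(KOH) added = 0.08572 x 0.03556 = 0.003048 mol.
Base is in excess by 0.003048 - 0.002333 = 0.0007153 mol in a total volume of 0.06785 L.
[OH^-] = 0.0007153/0.06785 = 0.01054 M, so pOH = 1.98 and pH = 14.00 - 1.98 = 12.02.

12.02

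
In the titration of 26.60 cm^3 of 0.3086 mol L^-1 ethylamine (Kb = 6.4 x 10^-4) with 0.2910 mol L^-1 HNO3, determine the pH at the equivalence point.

5.82

n(C2H5NH2) = 0.3086 x 0.02660 = 0.008209 mol; V(HNO3) at equivalence = 0.008209/0.2910 = 0.02821 L.
At equivalence the base is fully converted to C2H5NH3+; total volume = 0.05481 L, so [C2H5NH3+] = 0.008209/0.05481 = 0.1498 M.
Ka(C2H5NH3+) = Kw/Kb = 1.0e-14 / 6.4 x 10^-4 = 1.56e-11.
[H^+] = sqrt(Ka x [C2H5NH3+]) = sqrt(1.56e-11 x 0.1498) = 1.53e-6 M.
pH = -log(1.53e-6) = 5.82.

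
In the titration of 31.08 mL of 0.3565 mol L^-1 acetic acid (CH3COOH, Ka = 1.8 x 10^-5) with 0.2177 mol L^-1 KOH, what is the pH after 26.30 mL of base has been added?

Initial n(CH3COOH) = 0.3565 x 0.03108 = 0.01108 mol.
n(KOH) added = 0.2177 x 0.02630 = 0.005726 mol, converting that many moles of CH3COOH to CH3COO-.
Remaining n(CH3COOH) = 0.005355 mol; n(CH3COO-) = 0.005726 mol.
By Henderson-Hasselbalch, pH = pKa + log([A^-]/[HA]) = 4.74 + log(0.005726/0.005355) = 4.74 + (+0.03) = 4.77.

4.77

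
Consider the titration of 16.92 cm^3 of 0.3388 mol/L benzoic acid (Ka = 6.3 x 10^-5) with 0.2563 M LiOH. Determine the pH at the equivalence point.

8.68

n(C6H5COOH) = 0.3388 x 0.01692 = 0.005732 mol; V(LiOH) at equivalence = 0.005732/0.2563 = 0.02237 L.
At equivalence all the acid is converted to C6H5COO-; total volume = 0.01692 + 0.02237 = 0.03929 L, so [C6H5COO-] = 0.005732/0.03929 = 0.1459 M.
Kb = Kw/Ka = 1.0e-14 / 6.3 x 10^-5 = 1.59e-10.
[OH^-] = sqrt(Kb x [C6H5COO-]) = sqrt(1.59e-10 x 0.1459) = 4.81e-6 M.
pOH = 5.32, so pH = 14.00 - 5.32 = 8.68.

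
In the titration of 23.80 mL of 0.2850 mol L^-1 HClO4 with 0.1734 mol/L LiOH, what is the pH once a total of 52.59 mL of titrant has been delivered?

n(acid) = 0.2850 x 0.02380 = 0.006783 mol; n(LiOH) added = 0.1734 x 0.05259 = 0.009119 mol.
Base is in excess by 0.009119 - 0.006783 = 0.002336 mol in a total volume of 0.07639 L.
[OH^-] = 0.002336/0.07639 = 0.03058 M, so pOH = 1.51 and pH = 14.00 - 1.51 = 12.49.

12.49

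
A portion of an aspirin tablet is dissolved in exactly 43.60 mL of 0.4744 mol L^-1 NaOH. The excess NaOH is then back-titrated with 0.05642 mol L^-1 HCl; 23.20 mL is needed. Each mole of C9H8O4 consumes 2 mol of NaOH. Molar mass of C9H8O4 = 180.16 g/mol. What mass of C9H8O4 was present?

Total n(NaOH) added = 0.4744 x 0.04360 = 0.02068 mol.
n(HCl) used = 0.05642 x 0.02320 = 0.001309 mol, which equals the excess n(NaOH).
So n(NaOH) consumed by the sample = 0.02068 - 0.001309 = 0.01937 mol.
n(C9H8O4) = 0.01937 / 2 = 0.009687 mol.
mass = 0.009687 mol x 180.16 g/mol = 1.75 g.

1.75 g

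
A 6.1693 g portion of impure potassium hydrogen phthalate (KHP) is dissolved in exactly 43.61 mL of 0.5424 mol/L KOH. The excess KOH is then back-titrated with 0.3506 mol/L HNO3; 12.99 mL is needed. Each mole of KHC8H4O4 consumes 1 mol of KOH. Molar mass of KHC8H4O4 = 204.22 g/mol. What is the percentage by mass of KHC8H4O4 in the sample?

63.2%

Total n(KOH) added = 0.5424 x 0.04361 = 0.02365 mol.
n(HNO3) used = 0.3506 x 0.01299 = 0.004554 mol, which equals the excess n(KOH).
So n(KOH) consumed by the sample = 0.02365 - 0.004554 = 0.01910 mol.
n(KHC8H4O4) = 0.01910 / 1 = 0.01910 mol.
mass KHC8H4O4 = 0.01910 x 204.22 = 3.901 g, so %KHC8H4O4 = 3.901/6.1693 x 100 = 63.2%.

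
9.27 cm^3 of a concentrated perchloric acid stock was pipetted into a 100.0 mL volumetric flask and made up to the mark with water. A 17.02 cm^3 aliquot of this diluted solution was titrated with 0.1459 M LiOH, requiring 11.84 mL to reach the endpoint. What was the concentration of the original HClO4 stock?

1.09 M

n(LiOH) = 0.1459 x 0.01184 = 0.001727 mol.
n(HClO4) in the aliquot = 0.001727 mol.
[diluted HClO4] = 0.001727 / 0.01702 = 0.1015 M.
Dilution factor = 100.0/9.270 = 10.79, so [stock] = 0.1015 x 10.79 = 1.09 M.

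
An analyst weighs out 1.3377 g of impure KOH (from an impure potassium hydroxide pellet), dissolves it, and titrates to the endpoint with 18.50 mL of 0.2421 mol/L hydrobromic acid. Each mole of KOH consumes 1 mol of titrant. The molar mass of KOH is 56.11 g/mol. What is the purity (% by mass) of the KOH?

18.8%

n(HBr) = 0.2421 x 0.01850 = 0.004479 mol.
n(KOH) = 0.004479 / 1 = 0.004479 mol.
mass of KOH = 0.004479 x 56.11 = 0.2513 g.
% purity = 0.2513 / 1.3377 x 100 = 18.8%.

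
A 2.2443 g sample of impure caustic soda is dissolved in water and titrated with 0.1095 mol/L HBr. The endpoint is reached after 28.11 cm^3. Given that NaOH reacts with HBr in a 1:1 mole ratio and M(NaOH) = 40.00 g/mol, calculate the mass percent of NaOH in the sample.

5.49%

n(HBr) = 0.1095 x 0.02811 = 0.003078 mol.
n(NaOH) = 0.003078 / 1 = 0.003078 mol.
mass of NaOH = 0.003078 x 40.00 = 0.1231 g.
% purity = 0.1231 / 2.2443 x 100 = 5.49%.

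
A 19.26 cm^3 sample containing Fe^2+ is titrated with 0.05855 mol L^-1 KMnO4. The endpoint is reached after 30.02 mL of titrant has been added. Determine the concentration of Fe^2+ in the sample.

n(KMnO4) = 0.05855 x 0.03002 = 0.001758 mol.
From the balanced equation, 1 mol KMnO4 reacts with 5 mol Fe^2+, so n(Fe^2+) = 0.001758 x 5/1 = 0.008788 mol.
[Fe^2+] = 0.008788 / 0.01926 L = 0.456 M.

0.456 M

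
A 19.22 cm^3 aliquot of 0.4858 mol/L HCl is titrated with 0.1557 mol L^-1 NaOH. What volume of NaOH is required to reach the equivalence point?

n(HCl) = 0.4858 mol/L x 0.01922 L = 0.009337 mol.
At equivalence n(NaOH) = n(HCl) = 0.009337 mol.
V(NaOH) = 0.009337 / 0.1557 = 0.05997 L = 60.0 mL.

60.0 mL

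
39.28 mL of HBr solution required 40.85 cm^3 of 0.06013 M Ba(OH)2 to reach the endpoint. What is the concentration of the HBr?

n(Ba(OH)2) delivered = 0.06013 x 0.04085 = 0.002456 mol.
The reaction is 2 HBr + 1 Ba(OH)2, so n(HBr) = 0.002456 x 2/1 = 0.004913 mol.
[HBr] = 0.004913 mol / 0.03928 L = 0.125 M.

0.125 M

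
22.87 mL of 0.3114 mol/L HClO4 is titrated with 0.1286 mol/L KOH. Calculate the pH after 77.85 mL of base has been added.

n(acid) = 0.3114 x 0.02287 = 0.007122 mol; n(KOH) added = 0.1286 x 0.07785 = 0.01001 mol.
Base is in excess by 0.01001 - 0.007122 = 0.002890 mol in a total volume of 0.1007 L.
[OH^-] = 0.002890/0.1007 = 0.02869 M, so pOH = 1.54 and pH = 14.00 - 1.54 = 12.46.

12.46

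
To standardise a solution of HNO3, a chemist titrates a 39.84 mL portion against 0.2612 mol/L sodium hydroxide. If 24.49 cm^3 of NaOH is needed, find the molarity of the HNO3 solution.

n(NaOH) delivered = 0.2612 x 0.02449 = 0.006397 mol.
For a 1:1 reaction, n(HNO3) = 0.006397 mol.
[HNO3] = 0.006397 mol / 0.03984 L = 0.161 M.

0.161 M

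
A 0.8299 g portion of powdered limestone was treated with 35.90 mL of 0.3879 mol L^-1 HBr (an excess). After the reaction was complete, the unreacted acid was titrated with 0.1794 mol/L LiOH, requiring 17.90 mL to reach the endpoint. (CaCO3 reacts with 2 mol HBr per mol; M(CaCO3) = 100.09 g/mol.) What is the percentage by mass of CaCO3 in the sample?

Total n(HBr) added = 0.3879 x 0.03590 = 0.01393 mol.
n(LiOH) used = 0.1794 x 0.01790 = 0.003211 mol, which equals the excess n(HBr).
So n(HBr) consumed by the sample = 0.01393 - 0.003211 = 0.01071 mol.
n(CaCO3) = 0.01071 / 2 = 0.005357 mol.
mass CaCO3 = 0.005357 x 100.09 = 0.5362 g, so %CaCO3 = 0.5362/0.8299 x 100 = 64.6%.

64.6%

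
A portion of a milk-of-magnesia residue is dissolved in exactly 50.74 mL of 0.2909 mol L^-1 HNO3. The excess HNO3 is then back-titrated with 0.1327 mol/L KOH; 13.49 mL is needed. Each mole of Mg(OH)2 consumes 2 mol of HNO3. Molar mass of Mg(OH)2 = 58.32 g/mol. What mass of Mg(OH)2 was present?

0.378 g

Total n(HNO3) added = 0.2909 x 0.05074 = 0.01476 mol.
n(KOH) used = 0.1327 x 0.01349 = 0.001790 mol, which equals the excess n(HNO3).
So n(HNO3) consumed by the sample = 0.01476 - 0.001790 = 0.01297 mol.
n(Mg(OH)2) = 0.01297 / 2 = 0.006485 mol.
mass = 0.006485 mol x 58.32 g/mol = 0.378 g.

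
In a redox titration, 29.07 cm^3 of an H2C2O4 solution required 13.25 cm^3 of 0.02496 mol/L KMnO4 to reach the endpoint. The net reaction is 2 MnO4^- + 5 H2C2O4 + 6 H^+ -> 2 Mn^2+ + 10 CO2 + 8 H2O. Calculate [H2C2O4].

n(KMnO4) = 0.02496 x 0.01325 = 0.0003307 mol.
From the balanced equation, 2 mol KMnO4 reacts with 5 mol H2C2O4, so n(H2C2O4) = 0.0003307 x 5/2 = 0.0008268 mol.
[H2C2O4] = 0.0008268 / 0.02907 L = 0.0284 M.

0.0284 M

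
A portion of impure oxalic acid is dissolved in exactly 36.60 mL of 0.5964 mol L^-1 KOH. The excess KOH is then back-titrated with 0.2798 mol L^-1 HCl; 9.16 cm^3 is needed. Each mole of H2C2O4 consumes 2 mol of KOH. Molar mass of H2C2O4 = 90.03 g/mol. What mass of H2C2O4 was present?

0.867 g

Total n(KOH) added = 0.5964 x 0.03660 = 0.02183 mol.
n(HCl) used = 0.2798 x 0.009160 = 0.002563 mol, which equals the excess n(KOH).
So n(KOH) consumed by the sample = 0.02183 - 0.002563 = 0.01927 mol.
n(H2C2O4) = 0.01927 / 2 = 0.009633 mol.
mass = 0.009633 mol x 90.03 g/mol = 0.867 g.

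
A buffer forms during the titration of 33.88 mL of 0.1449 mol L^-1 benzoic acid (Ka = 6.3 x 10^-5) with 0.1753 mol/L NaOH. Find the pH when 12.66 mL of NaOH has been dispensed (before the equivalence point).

Initial n(C6H5COOH) = 0.1449 x 0.03388 = 0.004909 mol.
n(NaOH) added = 0.1753 x 0.01266 = 0.002219 mol, converting that many moles of C6H5COOH to C6H5COO-.
Remaining n(C6H5COOH) = 0.002690 mol; n(C6H5COO-) = 0.002219 mol.
By Henderson-Hasselbalch, pH = pKa + log([A^-]/[HA]) = 4.20 + log(0.002219/0.002690) = 4.20 + (-0.08) = 4.12.

4.12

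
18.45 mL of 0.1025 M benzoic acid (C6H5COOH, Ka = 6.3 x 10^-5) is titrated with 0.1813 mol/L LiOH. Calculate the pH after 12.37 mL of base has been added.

n(acid) = 0.1025 x 0.01845 = 0.001891 mol; n(LiOH) added = 0.1813 x 0.01237 = 0.002243 mol.
Base is in excess by 0.002243 - 0.001891 = 0.0003516 mol in a total volume of 0.03082 L.
[OH^-] = 0.0003516/0.03082 = 0.01141 M, so pOH = 1.94 and pH = 14.00 - 1.94 = 12.06.

12.06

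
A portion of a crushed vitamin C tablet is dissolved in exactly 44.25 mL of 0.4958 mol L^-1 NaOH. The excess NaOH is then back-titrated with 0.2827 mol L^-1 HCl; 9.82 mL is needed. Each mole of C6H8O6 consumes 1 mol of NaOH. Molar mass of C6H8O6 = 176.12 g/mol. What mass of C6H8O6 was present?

Total n(NaOH) added = 0.4958 x 0.04425 = 0.02194 mol.
n(HCl) used = 0.2827 x 0.009820 = 0.002776 mol, which equals the excess n(NaOH).
So n(NaOH) consumed by the sample = 0.02194 - 0.002776 = 0.01916 mol.
n(C6H8O6) = 0.01916 / 1 = 0.01916 mol.
mass = 0.01916 mol x 176.12 g/mol = 3.37 g.

3.37 g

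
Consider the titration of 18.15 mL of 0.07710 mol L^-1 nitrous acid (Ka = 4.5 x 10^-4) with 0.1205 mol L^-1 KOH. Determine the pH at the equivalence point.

n(HNO2) = 0.07710 x 0.01815 = 0.001399 mol; V(KOH) at equivalence = 0.001399/0.1205 = 0.01161 L.
At equivalence all the acid is converted to NO2-; total volume = 0.01815 + 0.01161 = 0.02976 L, so [NO2-] = 0.001399/0.02976 = 0.04702 M.
Kb = Kw/Ka = 1.0e-14 / 4.5 x 10^-4 = 2.22e-11.
[OH^-] = sqrt(Kb x [NO2-]) = sqrt(2.22e-11 x 0.04702) = 1.02e-6 M.
pOH = 5.99, so pH = 14.00 - 5.99 = 8.01.

8.01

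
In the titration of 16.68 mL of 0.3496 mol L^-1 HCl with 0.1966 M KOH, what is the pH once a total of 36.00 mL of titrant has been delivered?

12.37

n(acid) = 0.3496 x 0.01668 = 0.005831 mol; n(KOH) added = 0.1966 x 0.03600 = 0.007078 mol.
Base is in excess by 0.007078 - 0.005831 = 0.001246 mol in a total volume of 0.05268 L.
[OH^-] = 0.001246/0.05268 = 0.02366 M, so pOH = 1.63 and pH = 14.00 - 1.63 = 12.37.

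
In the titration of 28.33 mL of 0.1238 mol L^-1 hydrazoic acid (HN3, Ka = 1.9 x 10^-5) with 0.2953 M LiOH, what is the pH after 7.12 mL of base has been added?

Initial n(HN3) = 0.1238 x 0.02833 = 0.003507 mol.
n(LiOH) added = 0.2953 x 0.007120 = 0.002103 mol, converting that many moles of HN3 to N3-.
Remaining n(HN3) = 0.001405 mol; n(N3-) = 0.002103 mol.
By Henderson-Hasselbalch, pH = pKa + log([A^-]/[HA]) = 4.72 + log(0.002103/0.001405) = 4.72 + (+0.18) = 4.90.

4.90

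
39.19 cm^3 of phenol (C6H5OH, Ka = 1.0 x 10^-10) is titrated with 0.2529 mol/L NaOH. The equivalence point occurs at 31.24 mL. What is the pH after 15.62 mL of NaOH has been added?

10.00

15.62 mL is exactly half the equivalence volume (31.24/2), i.e. the half-equivalence point.
There, n(HA) = n(A^-), so pH = pKa = -log(1.0 x 10^-10) = 10.00.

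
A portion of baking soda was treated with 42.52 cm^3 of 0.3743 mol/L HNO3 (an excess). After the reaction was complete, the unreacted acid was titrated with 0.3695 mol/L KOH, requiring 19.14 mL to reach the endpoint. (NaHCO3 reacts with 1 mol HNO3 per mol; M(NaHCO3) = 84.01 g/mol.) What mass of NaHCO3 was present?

Total n(HNO3) added = 0.3743 x 0.04252 = 0.01592 mol.
n(KOH) used = 0.3695 x 0.01914 = 0.007072 mol, which equals the excess n(HNO3).
So n(HNO3) consumed by the sample = 0.01592 - 0.007072 = 0.008843 mol.
n(NaHCO3) = 0.008843 / 1 = 0.008843 mol.
mass = 0.008843 mol x 84.01 g/mol = 0.743 g.

0.743 g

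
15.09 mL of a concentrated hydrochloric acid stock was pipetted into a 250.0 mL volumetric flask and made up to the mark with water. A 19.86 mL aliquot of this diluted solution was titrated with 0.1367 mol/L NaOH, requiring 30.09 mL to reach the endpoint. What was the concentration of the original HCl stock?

n(NaOH) = 0.1367 x 0.03009 = 0.004113 mol.
n(HCl) in the aliquot = 0.004113 mol.
[diluted HCl] = 0.004113 / 0.01986 = 0.2071 M.
Dilution factor = 250.0/15.09 = 16.57, so [stock] = 0.2071 x 16.57 = 3.43 M.

3.43 M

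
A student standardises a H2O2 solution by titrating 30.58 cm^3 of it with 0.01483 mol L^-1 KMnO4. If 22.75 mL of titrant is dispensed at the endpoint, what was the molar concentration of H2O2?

0.0276 M

n(KMnO4) = 0.01483 x 0.02275 = 0.0003374 mol.
From the balanced equation, 2 mol KMnO4 reacts with 5 mol H2O2, so n(H2O2) = 0.0003374 x 5/2 = 0.0008435 mol.
[H2O2] = 0.0008435 / 0.03058 L = 0.0276 M.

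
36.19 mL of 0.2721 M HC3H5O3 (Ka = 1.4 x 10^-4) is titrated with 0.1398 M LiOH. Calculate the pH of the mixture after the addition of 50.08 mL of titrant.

Initial n(HC3H5O3) = 0.2721 x 0.03619 = 0.009847 mol.
n(LiOH) added = 0.1398 x 0.05008 = 0.007001 mol, converting that many moles of HC3H5O3 to C3H5O3-.
Remaining n(HC3H5O3) = 0.002846 mol; n(C3H5O3-) = 0.007001 mol.
By Henderson-Hasselbalch, pH = pKa + log([A^-]/[HA]) = 3.85 + log(0.007001/0.002846) = 3.85 + (+0.39) = 4.24.

4.24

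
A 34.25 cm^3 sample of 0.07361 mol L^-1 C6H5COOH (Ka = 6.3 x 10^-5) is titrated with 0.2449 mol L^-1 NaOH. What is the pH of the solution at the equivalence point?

n(C6H5COOH) = 0.07361 x 0.03425 = 0.002521 mol; V(NaOH) at equivalence = 0.002521/0.2449 = 0.01029 L.
At equivalence all the acid is converted to C6H5COO-; total volume = 0.03425 + 0.01029 = 0.04454 L, so [C6H5COO-] = 0.002521/0.04454 = 0.05660 M.
Kb = Kw/Ka = 1.0e-14 / 6.3 x 10^-5 = 1.59e-10.
[OH^-] = sqrt(Kb x [C6H5COO-]) = sqrt(1.59e-10 x 0.05660) = 3.00e-6 M.
pOH = 5.52, so pH = 14.00 - 5.52 = 8.48.

8.48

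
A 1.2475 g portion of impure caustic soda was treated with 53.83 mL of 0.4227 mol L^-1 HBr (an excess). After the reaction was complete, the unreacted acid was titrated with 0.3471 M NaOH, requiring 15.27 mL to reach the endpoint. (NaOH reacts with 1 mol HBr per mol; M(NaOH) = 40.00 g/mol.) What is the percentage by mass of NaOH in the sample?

Total n(HBr) added = 0.4227 x 0.05383 = 0.02275 mol.
n(NaOH) used = 0.3471 x 0.01527 = 0.005300 mol, which equals the excess n(HBr).
So n(HBr) consumed by the sample = 0.02275 - 0.005300 = 0.01745 mol.
n(NaOH) = 0.01745 / 1 = 0.01745 mol.
mass NaOH = 0.01745 x 40.00 = 0.6981 g, so %NaOH = 0.6981/1.2475 x 100 = 56.0%.

56.0%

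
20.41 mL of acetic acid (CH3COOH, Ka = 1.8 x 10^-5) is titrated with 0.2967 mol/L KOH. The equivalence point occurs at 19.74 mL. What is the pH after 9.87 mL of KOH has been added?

9.87 mL is exactly half the equivalence volume (19.74/2), i.e. the half-equivalence point.
There, n(HA) = n(A^-), so pH = pKa = -log(1.8 x 10^-5) = 4.74.

4.74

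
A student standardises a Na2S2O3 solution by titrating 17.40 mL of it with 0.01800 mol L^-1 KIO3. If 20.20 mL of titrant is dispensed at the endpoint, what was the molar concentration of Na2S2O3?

0.125 M

n(KIO3) = 0.01800 x 0.02020 = 0.0003636 mol.
From the balanced equation, 1 mol KIO3 reacts with 6 mol Na2S2O3, so n(Na2S2O3) = 0.0003636 x 6/1 = 0.002182 mol.
[Na2S2O3] = 0.002182 / 0.01740 L = 0.125 M.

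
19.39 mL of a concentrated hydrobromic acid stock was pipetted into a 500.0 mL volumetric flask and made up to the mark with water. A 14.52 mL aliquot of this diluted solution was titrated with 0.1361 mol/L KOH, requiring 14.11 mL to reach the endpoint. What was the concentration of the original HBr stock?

3.41 M

n(KOH) = 0.1361 x 0.01411 = 0.001920 mol.
n(HBr) in the aliquot = 0.001920 mol.
[diluted HBr] = 0.001920 / 0.01452 = 0.1323 M.
Dilution factor = 500.0/19.39 = 25.79, so [stock] = 0.1323 x 25.79 = 3.41 M.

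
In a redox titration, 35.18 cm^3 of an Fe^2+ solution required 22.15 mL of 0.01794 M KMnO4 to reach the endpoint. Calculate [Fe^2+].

0.0565 M

n(KMnO4) = 0.01794 x 0.02215 = 0.0003974 mol.
From the balanced equation, 1 mol KMnO4 reacts with 5 mol Fe^2+, so n(Fe^2+) = 0.0003974 x 5/1 = 0.001987 mol.
[Fe^2+] = 0.001987 / 0.03518 L = 0.0565 M.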